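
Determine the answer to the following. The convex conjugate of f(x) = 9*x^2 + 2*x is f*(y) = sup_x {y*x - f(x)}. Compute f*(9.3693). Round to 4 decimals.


f*(y) = sup_x {y*x - a*x^2 - b*x} = sup_x {(y-b)*x - a*x^2}
FOC: (y - b) - 2a*x = 0 => x* = (y - b)/(2a)
x* = (9.3693 - 2)/(2*9) = 0.4094
f*(9.3693) = (y-b)^2/(4a) = (9.3693 - 2)^2/(4*9)
= 54.3066/36 = 1.5085


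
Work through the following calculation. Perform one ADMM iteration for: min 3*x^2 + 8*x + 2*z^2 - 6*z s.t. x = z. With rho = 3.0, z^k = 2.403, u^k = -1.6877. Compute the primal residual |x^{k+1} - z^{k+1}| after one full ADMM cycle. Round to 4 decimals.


ADMM iteration with rho = 3.0, z^k = 2.403, u^k = -1.6877
Step 1: x-update.
Minimize 3*x^2 + 8*x + (3.0/2)*(x - 2.403 - 1.6877)^2
FOC: (2*3 + 3.0)*x = -8 + 3.0*(2.403 + 1.6877)
x^{k+1} = 0.4747
Step 2: z-update.
Minimize 2*z^2 - 6*z + (3.0/2)*(0.4747 - z - 1.6877)^2
FOC: (2*2 + 3.0)*z = 6 + 3.0*(0.4747 - 1.6877)
z^{k+1} = 0.3373
Step 3: u-update.
u^{k+1} = -1.6877 + 0.4747 - 0.3373 = -1.5503
Step 4: Primal residual = |0.4747 - 0.3373| = 0.1374


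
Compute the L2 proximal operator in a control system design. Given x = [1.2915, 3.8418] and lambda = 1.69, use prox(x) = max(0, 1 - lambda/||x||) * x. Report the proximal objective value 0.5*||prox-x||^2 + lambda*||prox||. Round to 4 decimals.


Step 1: Compute ||x||.
||x|| = 4.0531
Step 2: Compute scaling factor.
scale = max(0, 1 - 1.69/4.0531) = 0.583
Step 3: prox(x) = [0.753, 2.2399]
||prox(x)|| = 2.3631
Step 4: Proximal objective.
0.5*||prox-x||^2 = 1.4281
lambda*||prox|| = 3.9936
Total = 5.4216


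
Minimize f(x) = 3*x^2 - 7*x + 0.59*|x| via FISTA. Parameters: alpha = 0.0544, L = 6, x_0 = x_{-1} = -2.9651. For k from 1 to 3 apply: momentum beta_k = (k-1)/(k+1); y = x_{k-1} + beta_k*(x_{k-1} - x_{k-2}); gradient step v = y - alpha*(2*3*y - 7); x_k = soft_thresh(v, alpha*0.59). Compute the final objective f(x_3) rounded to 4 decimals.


FISTA on f(x) = 3*x^2 - 7*x + 0.59*|x|
L = 6, alpha = 0.0544
Iteration 1: beta = 0.0, y = -2.9651 + 0.0*(-2.9651 + 2.9651) = -2.9651
  grad(y) = -24.7906, v = y - alpha*grad = -1.6165
  prox(v) = soft_thresh(-1.6165, 0.0321) = -1.5844
Iteration 2: beta = 0.3333, y = -1.5844 + 0.3333*(-1.5844 + 2.9651) = -1.1242
  grad(y) = -13.745, v = y - alpha*grad = -0.3764
  prox(v) = soft_thresh(-0.3764, 0.0321) = -0.3443
Iteration 3: beta = 0.5, y = -0.3443 + 0.5*(-0.3443 + 1.5844) = 0.2757
  grad(y) = -5.3459, v = y - alpha*grad = 0.5665
  prox(v) = soft_thresh(0.5665, 0.0321) = 0.5344
f(x_3) = 3*0.5344^2 - 7*0.5344 + 0.59*|0.5344| = -2.5688


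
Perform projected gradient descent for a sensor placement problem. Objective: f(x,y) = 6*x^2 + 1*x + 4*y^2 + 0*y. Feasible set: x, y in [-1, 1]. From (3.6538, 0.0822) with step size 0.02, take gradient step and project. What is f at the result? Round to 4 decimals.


Step 1: Compute gradient at (3.6538, 0.0822).
grad_x = 2*6*3.6538 + 1 = 44.8456
grad_y = 2*4*0.0822 + 0 = 0.6576
Step 2: Gradient step.
x_raw = 3.6538 - 0.02*44.8456 = 2.7569
y_raw = 0.0822 - 0.02*0.6576 = 0.069
Step 3: Project onto [-1, 1].
x_proj = clip(2.7569) = 1.0
y_proj = clip(0.069) = 0.069
Step 4: Evaluate f.
f(1.0, 0.069) = 7.0191


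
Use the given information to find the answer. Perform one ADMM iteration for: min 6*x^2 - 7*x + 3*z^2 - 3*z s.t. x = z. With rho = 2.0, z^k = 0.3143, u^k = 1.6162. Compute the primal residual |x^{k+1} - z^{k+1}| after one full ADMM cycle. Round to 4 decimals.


ADMM iteration with rho = 2.0, z^k = 0.3143, u^k = 1.6162
Step 1: x-update.
Minimize 6*x^2 - 7*x + (2.0/2)*(x - 0.3143 + 1.6162)^2
FOC: (2*6 + 2.0)*x = 7 + 2.0*(0.3143 - 1.6162)
x^{k+1} = 0.314
Step 2: z-update.
Minimize 3*z^2 - 3*z + (2.0/2)*(0.314 - z + 1.6162)^2
FOC: (2*3 + 2.0)*z = 3 + 2.0*(0.314 + 1.6162)
z^{k+1} = 0.8576
Step 3: u-update.
u^{k+1} = 1.6162 + 0.314 - 0.8576 = 1.0727
Step 4: Primal residual = |0.314 - 0.8576| = 0.5435


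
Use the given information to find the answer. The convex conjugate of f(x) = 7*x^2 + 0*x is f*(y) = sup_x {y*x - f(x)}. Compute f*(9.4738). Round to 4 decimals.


f*(y) = sup_x {y*x - a*x^2 - b*x} = sup_x {(y-b)*x - a*x^2}
FOC: (y - b) - 2a*x = 0 => x* = (y - b)/(2a)
x* = (9.4738 - 0)/(2*7) = 0.6767
f*(9.4738) = (y-b)^2/(4a) = (9.4738 - 0)^2/(4*7)
= 89.7529/28 = 3.2055


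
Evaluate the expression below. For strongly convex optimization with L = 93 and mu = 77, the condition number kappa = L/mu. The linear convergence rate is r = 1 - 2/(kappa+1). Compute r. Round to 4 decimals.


Step 1: Compute the condition number.
kappa = L/mu = 93/77 = 1.2078
Step 2: Compute the convergence rate.
r = 1 - 2/(kappa + 1) = 1 - 2*mu/(L + mu) = (L - mu)/(L + mu) = 16/170 = 0.0941


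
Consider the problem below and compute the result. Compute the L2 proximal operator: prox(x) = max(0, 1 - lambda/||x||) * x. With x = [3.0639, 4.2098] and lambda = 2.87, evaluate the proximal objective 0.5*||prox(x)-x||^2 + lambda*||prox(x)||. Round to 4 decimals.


Step 1: Compute ||x||.
||x|| = 5.2067
Step 2: Compute scaling factor.
scale = max(0, 1 - 2.87/5.2067) = 0.4488
Step 3: prox(x) = [1.375, 1.8893]
||prox(x)|| = 2.3367
Step 4: Proximal objective.
0.5*||prox-x||^2 = 4.1185
lambda*||prox|| = 6.7063
Total = 10.8248


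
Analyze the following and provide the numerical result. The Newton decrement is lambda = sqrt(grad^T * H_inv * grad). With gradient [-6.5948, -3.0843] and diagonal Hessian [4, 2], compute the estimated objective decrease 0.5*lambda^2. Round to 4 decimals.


Step 1: H is diagonal, so H^(-1) * g = [-1.6487, -1.5422].
Step 2: g^T H^(-1) g = sum_i g_i^2 / H_ii
  = (-6.5948)^2/4 + (-3.0843)^2/2
  = 10.8728 + 4.7565 = 15.6293
Step 3: Objective decrease = 0.5 * g^T H^(-1) g = 7.8147


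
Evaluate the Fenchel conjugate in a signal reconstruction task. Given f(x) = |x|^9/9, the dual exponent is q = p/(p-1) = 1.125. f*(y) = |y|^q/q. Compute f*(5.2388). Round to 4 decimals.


The conjugate exponent q satisfies 1/p + 1/q = 1.
p = 9, so q = 9/(9 - 1) = 1.125
|y|^q = 5.2388^1.125 = 6.4437
f*(5.2388) = 6.4437 / 1.125 = 5.7277


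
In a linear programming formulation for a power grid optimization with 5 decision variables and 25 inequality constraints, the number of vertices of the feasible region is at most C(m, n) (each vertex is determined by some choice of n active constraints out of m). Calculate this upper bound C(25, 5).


Each vertex corresponds to some choice of n active constraints out of m, so the number of vertices is at most C(m, n) = m! / (n!(m-n)!).
m = 25, n = 5
Numerator: 25 * 24 * 23 * 22 * 21
Denominator: 5! = 120
C(25, 5) = 53130


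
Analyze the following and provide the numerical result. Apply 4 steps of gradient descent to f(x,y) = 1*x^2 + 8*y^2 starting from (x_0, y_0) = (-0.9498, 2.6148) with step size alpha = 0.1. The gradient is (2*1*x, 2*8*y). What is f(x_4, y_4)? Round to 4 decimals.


Gradient descent on f(x,y) = 1*x^2 + 8*y^2.
Starting point: (-0.9498, 2.6148), alpha = 0.1
Step 1: grad_x = 2*1*-0.9498 = -1.8996, grad_y = 2*8*2.6148 = 41.8368
  x_1 = -0.9498 - 0.1*-1.8996 = -0.7598
  y_1 = 2.6148 - 0.1*41.8368 = -1.5689
Step 2: grad_x = 2*1*-0.7598 = -1.5197, grad_y = 2*8*-1.5689 = -25.1021
  x_2 = -0.7598 - 0.1*-1.5197 = -0.6079
  y_2 = -1.5689 - 0.1*-25.1021 = 0.9413
Step 3: grad_x = 2*1*-0.6079 = -1.2157, grad_y = 2*8*0.9413 = 15.0612
  x_3 = -0.6079 - 0.1*-1.2157 = -0.4863
  y_3 = 0.9413 - 0.1*15.0612 = -0.5648
Step 4: grad_x = 2*1*-0.4863 = -0.9726, grad_y = 2*8*-0.5648 = -9.0367
  x_4 = -0.4863 - 0.1*-0.9726 = -0.389
  y_4 = -0.5648 - 0.1*-9.0367 = 0.3389
f(-0.389, 0.3389) = 1*(-0.389)^2 + 8*0.3389^2 = 1.0701


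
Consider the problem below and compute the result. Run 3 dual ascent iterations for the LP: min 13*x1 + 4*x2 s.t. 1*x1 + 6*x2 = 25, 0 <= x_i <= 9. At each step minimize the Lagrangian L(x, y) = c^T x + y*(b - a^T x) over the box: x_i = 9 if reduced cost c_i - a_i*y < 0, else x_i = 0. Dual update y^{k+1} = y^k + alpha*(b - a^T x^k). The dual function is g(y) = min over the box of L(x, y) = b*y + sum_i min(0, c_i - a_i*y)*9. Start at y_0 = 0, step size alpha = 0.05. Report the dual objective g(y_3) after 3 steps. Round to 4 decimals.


Dual ascent for LP: min 13*x1 + 4*x2, 1*x1 + 6*x2 = 25, 0 <= x_i <= 9
Step 1: y^k = 0.0, reduced costs: (13.0, 4.0)
  x^k = (0.0, 0.0), subgradient = b - a^T x = 25.0
  y^{k+1} = 0.0 + 0.05*25.0 = 1.25
Step 2: y^k = 1.25, reduced costs: (11.75, -3.5)
  x^k = (0.0, 9.0), subgradient = b - a^T x = -29.0
  y^{k+1} = 1.25 + 0.05*-29.0 = -0.2
Step 3: y^k = -0.2, reduced costs: (13.2, 5.2)
  x^k = (0.0, 0.0), subgradient = b - a^T x = 25.0
  y^{k+1} = -0.2 + 0.05*25.0 = 1.05
Dual objective at y_3 = 1.05: reduced costs (11.95, -2.3), box minimizer x = (0.0, 9.0)
g(y_3) = b*y + (c1 - a1*y)*x1 + (c2 - a2*y)*x2 = 25*1.05 + 11.95*0.0 + (-2.3)*9.0 = 26.25 + 0.0 - 20.7 = 5.55


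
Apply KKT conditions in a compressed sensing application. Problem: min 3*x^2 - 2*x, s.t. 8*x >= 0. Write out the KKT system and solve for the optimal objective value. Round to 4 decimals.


Step 1: Try lambda = 0 (constraint inactive).
Stationarity: 2*3*x - 2 = 0
x* = 2/(2*3) = 1/3 = 0.3333 (rounded; the exact value 1/3 is used below)
Check constraint: 8*0.3333 = 2.6664 >= 0 -- satisfied.
Step 2: Compute optimal value.
f(x*) = 3*(1/3)^2 - 2*(1/3) = -0.3333


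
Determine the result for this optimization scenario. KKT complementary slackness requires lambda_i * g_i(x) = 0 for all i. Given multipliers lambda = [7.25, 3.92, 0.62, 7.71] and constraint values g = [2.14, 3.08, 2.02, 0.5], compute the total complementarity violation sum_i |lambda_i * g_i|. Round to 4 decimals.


KKT complementary slackness check:
lambda_1 * g_1 = 7.25 * 2.14 = 15.515
lambda_2 * g_2 = 3.92 * 3.08 = 12.0736
lambda_3 * g_3 = 0.62 * 2.02 = 1.2524
lambda_4 * g_4 = 7.71 * 0.5 = 3.855
Total violation = 15.515 + 12.0736 + 1.2524 + 3.855 = 32.696


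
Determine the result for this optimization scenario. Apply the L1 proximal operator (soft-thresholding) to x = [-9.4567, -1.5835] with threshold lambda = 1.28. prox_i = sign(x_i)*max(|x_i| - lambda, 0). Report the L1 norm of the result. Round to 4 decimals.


Soft-thresholding with lambda = 1.28:
prox(-9.4567) = sign(-9.4567)*max(|-9.4567| - 1.28, 0) = -8.1767
prox(-1.5835) = sign(-1.5835)*max(|-1.5835| - 1.28, 0) = -0.3035
prox(x) = [-8.1767, -0.3035]
||prox(x)||_1 = 8.1767 + 0.3035 = 8.4802


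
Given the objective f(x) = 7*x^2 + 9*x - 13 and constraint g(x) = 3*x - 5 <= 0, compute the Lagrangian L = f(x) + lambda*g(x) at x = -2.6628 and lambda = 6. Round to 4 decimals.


Step 1: Evaluate f(x).
f(-2.6628) = 7*(-2.6628)^2 + 9*(-2.6628) - 13 = 12.6683
Step 2: Evaluate g(x).
g(-2.6628) = 3*-2.6628 - 5 = -12.9884
Step 3: Compute Lagrangian.
L = 12.6683 + 6*-12.9884 = -65.2621


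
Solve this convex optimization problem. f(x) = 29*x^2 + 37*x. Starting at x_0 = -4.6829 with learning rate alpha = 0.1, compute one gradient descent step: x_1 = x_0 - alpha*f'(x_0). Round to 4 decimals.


We compute the gradient at x_0 and apply the update.
f'(x) = 58*x + 37
f'(-4.6829) = 58*-4.6829 + 37 = -234.6082
x_1 = -4.6829 - 0.1*-234.6082 = 18.7779


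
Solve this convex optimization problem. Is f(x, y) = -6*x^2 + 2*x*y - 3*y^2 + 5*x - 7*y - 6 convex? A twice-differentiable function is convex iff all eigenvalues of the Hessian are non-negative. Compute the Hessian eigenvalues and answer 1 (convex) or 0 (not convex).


The Hessian of f(x,y) = -6*x^2 + 2*x*y - 3*y^2 + 5*x - 7*y - 6 is:
H = [[-12, 2], [2, -6]]
Trace = -12 - 6 = -18
Determinant = -12*-6 - (2)^2 = 68
Discriminant = (-18)^2 - 4*68 = 52.0
Eigenvalues: lambda_1 = -12.6056, lambda_2 = -5.3944
The function is not convex.

0


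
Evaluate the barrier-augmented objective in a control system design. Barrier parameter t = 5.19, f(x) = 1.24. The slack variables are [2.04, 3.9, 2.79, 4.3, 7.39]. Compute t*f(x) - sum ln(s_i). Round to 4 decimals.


Step 1: Compute log-barrier.
ln values: [0.7129, 1.361, 1.026, 1.4586, 2.0001]
phi = -(0.7129 + 1.361 + 1.026 + 1.4586 + 2.0001) = -6.5587
Step 2: Compute augmented objective.
t*f(x) = 5.19*1.24 = 6.4356
Total = 6.4356 - 6.5587 = -0.1231


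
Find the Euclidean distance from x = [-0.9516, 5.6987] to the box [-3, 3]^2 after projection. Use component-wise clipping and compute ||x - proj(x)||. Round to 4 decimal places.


Project each component onto [-3, 3].
clip(-0.9516) = -0.9516, clip(5.6987) = 3.0
Projection = [-0.9516, 3.0]
Squared diffs: [0.0, 7.283]
Distance = sqrt(7.283) = 2.6987


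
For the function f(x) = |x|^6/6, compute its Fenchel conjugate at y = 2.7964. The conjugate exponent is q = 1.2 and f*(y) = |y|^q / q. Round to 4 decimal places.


The conjugate exponent q satisfies 1/p + 1/q = 1.
p = 6, so q = 6/(6 - 1) = 1.2
|y|^q = 2.7964^1.2 = 3.4349
f*(2.7964) = 3.4349 / 1.2 = 2.8624


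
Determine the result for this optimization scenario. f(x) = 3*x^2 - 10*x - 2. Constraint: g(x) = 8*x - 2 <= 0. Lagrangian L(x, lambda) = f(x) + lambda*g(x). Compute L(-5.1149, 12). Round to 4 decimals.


Step 1: Evaluate f(x).
f(-5.1149) = 3*(-5.1149)^2 - 10*(-5.1149) - 2 = 127.6356
Step 2: Evaluate g(x).
g(-5.1149) = 8*-5.1149 - 2 = -42.9192
Step 3: Compute Lagrangian.
L = 127.6356 + 12*-42.9192 = -387.3948


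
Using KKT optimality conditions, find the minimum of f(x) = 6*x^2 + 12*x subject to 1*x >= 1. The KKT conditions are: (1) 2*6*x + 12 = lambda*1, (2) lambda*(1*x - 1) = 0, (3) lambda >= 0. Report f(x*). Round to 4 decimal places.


Step 1: Try lambda = 0 (constraint inactive).
x_unc = -12/(2*6) = -1.0
Check: 1*-1.0 = -1.0 < 1 -- violated!
Step 2: Constraint must be active: 1*x = 1
x* = 1/1 = 1.0
lambda = (2*6*1.0 + 12)/1 = 24.0
Step 3: Compute optimal value.
f(x*) = 6*1.0^2 + 12*1.0 = 18.0


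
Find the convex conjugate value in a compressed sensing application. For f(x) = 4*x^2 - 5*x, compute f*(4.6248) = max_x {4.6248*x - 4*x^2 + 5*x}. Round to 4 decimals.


f*(y) = sup_x {y*x - a*x^2 - b*x} = sup_x {(y-b)*x - a*x^2}
FOC: (y - b) - 2a*x = 0 => x* = (y - b)/(2a)
x* = (4.6248 + 5)/(2*4) = 1.2031
f*(4.6248) = (y-b)^2/(4a) = (4.6248 + 5)^2/(4*4)
= 92.6368/16 = 5.7898


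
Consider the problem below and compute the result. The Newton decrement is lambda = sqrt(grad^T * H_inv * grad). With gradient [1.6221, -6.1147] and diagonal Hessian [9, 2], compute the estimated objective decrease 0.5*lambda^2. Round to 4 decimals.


Step 1: H is diagonal, so H^(-1) * g = [0.1802, -3.0574].
Step 2: g^T H^(-1) g = sum_i g_i^2 / H_ii
  = (1.6221)^2/9 + (-6.1147)^2/2
  = 0.2924 + 18.6948 = 18.9871
Step 3: Objective decrease = 0.5 * g^T H^(-1) g = 9.4936


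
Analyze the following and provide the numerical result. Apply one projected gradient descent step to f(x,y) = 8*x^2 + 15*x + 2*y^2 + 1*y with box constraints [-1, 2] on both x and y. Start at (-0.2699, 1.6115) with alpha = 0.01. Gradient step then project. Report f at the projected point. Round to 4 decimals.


Step 1: Compute gradient at (-0.2699, 1.6115).
grad_x = 2*8*-0.2699 + 15 = 10.6816
grad_y = 2*2*1.6115 + 1 = 7.446
Step 2: Gradient step.
x_raw = -0.2699 - 0.01*10.6816 = -0.3767
y_raw = 1.6115 - 0.01*7.446 = 1.537
Step 3: Project onto [-1, 2].
x_proj = clip(-0.3767) = -0.3767
y_proj = clip(1.537) = 1.537
Step 4: Evaluate f.
f(-0.3767, 1.537) = 1.7466


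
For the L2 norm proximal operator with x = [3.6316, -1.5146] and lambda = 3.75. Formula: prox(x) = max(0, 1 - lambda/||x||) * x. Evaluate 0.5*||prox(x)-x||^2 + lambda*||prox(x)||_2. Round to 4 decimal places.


Step 1: Compute ||x||.
||x|| = 3.9348
Step 2: Compute scaling factor.
scale = max(0, 1 - 3.75/3.9348) = 0.047
Step 3: prox(x) = [0.1705, -0.0711]
||prox(x)|| = 0.1848
Step 4: Proximal objective.
0.5*||prox-x||^2 = 7.0313
lambda*||prox|| = 0.693
Total = 7.7242


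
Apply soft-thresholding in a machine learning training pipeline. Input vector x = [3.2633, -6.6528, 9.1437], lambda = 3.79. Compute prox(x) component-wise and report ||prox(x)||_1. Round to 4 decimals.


Soft-thresholding with lambda = 3.79:
prox(3.2633) = sign(3.2633)*max(|3.2633| - 3.79, 0) = 0.0
prox(-6.6528) = sign(-6.6528)*max(|-6.6528| - 3.79, 0) = -2.8628
prox(9.1437) = sign(9.1437)*max(|9.1437| - 3.79, 0) = 5.3537
prox(x) = [0.0, -2.8628, 5.3537]
||prox(x)||_1 = 0.0 + 2.8628 + 5.3537 = 8.2165


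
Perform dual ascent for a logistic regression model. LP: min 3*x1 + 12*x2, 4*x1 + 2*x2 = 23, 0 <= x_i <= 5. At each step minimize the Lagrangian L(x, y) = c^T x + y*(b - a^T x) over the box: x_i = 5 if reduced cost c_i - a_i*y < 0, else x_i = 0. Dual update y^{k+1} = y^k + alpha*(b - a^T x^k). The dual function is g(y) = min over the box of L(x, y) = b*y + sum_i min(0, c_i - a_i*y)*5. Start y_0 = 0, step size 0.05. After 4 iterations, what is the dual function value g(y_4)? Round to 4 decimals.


Dual ascent for LP: min 3*x1 + 12*x2, 4*x1 + 2*x2 = 23, 0 <= x_i <= 5
Step 1: y^k = 0.0, reduced costs: (3.0, 12.0)
  x^k = (0.0, 0.0), subgradient = b - a^T x = 23.0
  y^{k+1} = 0.0 + 0.05*23.0 = 1.15
Step 2: y^k = 1.15, reduced costs: (-1.6, 9.7)
  x^k = (5.0, 0.0), subgradient = b - a^T x = 3.0
  y^{k+1} = 1.15 + 0.05*3.0 = 1.3
Step 3: y^k = 1.3, reduced costs: (-2.2, 9.4)
  x^k = (5.0, 0.0), subgradient = b - a^T x = 3.0
  y^{k+1} = 1.3 + 0.05*3.0 = 1.45
Step 4: y^k = 1.45, reduced costs: (-2.8, 9.1)
  x^k = (5.0, 0.0), subgradient = b - a^T x = 3.0
  y^{k+1} = 1.45 + 0.05*3.0 = 1.6
Dual objective at y_4 = 1.6: reduced costs (-3.4, 8.8), box minimizer x = (5.0, 0.0)
g(y_4) = b*y + (c1 - a1*y)*x1 + (c2 - a2*y)*x2 = 23*1.6 + (-3.4)*5.0 + 8.8*0.0 = 36.8 - 17.0 + 0.0 = 19.8


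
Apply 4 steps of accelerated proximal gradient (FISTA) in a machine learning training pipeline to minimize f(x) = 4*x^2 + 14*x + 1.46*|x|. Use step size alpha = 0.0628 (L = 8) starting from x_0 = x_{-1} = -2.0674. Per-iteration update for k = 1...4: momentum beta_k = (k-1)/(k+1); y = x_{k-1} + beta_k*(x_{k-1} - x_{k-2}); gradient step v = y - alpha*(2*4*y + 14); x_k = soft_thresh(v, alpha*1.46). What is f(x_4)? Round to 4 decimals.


FISTA on f(x) = 4*x^2 + 14*x + 1.46*|x|
L = 8, alpha = 0.0628
Iteration 1: beta = 0.0, y = -2.0674 + 0.0*(-2.0674 + 2.0674) = -2.0674
  grad(y) = -2.5392, v = y - alpha*grad = -1.9079
  prox(v) = soft_thresh(-1.9079, 0.0917) = -1.8163
Iteration 2: beta = 0.3333, y = -1.8163 + 0.3333*(-1.8163 + 2.0674) = -1.7325
  grad(y) = 0.1397, v = y - alpha*grad = -1.7413
  prox(v) = soft_thresh(-1.7413, 0.0917) = -1.6496
Iteration 3: beta = 0.5, y = -1.6496 + 0.5*(-1.6496 + 1.8163) = -1.5663
  grad(y) = 1.4696, v = y - alpha*grad = -1.6586
  prox(v) = soft_thresh(-1.6586, 0.0917) = -1.5669
Iteration 4: beta = 0.6, y = -1.5669 + 0.6*(-1.5669 + 1.6496) = -1.5173
  grad(y) = 1.8618, v = y - alpha*grad = -1.6342
  prox(v) = soft_thresh(-1.6342, 0.0917) = -1.5425
f(x_4) = 4*(-1.5425)^2 + 14*(-1.5425) + 1.46*|-1.5425| = -9.8257


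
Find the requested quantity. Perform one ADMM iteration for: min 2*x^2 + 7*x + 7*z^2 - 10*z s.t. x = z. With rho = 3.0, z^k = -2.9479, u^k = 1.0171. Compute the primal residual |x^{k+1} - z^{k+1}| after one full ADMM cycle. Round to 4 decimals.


ADMM iteration with rho = 3.0, z^k = -2.9479, u^k = 1.0171
Step 1: x-update.
Minimize 2*x^2 + 7*x + (3.0/2)*(x + 2.9479 + 1.0171)^2
FOC: (2*2 + 3.0)*x = -7 + 3.0*(-2.9479 - 1.0171)
x^{k+1} = -2.6993
Step 2: z-update.
Minimize 7*z^2 - 10*z + (3.0/2)*(-2.6993 - z + 1.0171)^2
FOC: (2*7 + 3.0)*z = 10 + 3.0*(-2.6993 + 1.0171)
z^{k+1} = 0.2914
Step 3: u-update.
u^{k+1} = 1.0171 - 2.6993 - 0.2914 = -1.9736
Step 4: Primal residual = |-2.6993 - 0.2914| = 2.9907


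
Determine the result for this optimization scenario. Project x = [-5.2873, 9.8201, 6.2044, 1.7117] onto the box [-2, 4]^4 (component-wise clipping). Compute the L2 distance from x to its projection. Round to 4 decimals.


Project each component onto [-2, 4].
clip(-5.2873) = -2.0, clip(9.8201) = 4.0, clip(6.2044) = 4.0, clip(1.7117) = 1.7117
Projection = [-2.0, 4.0, 4.0, 1.7117]
Squared diffs: [10.8063, 33.8736, 4.8594, 0.0]
Distance = sqrt(49.5393) = 7.0384


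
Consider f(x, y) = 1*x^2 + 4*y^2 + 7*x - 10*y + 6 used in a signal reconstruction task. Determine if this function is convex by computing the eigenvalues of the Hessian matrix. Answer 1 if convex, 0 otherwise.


The Hessian of f(x,y) = 1*x^2 + 4*y^2 + 7*x - 10*y + 6 is:
H = [[2, 0], [0, 8]]
Trace = 2 + 8 = 10
Determinant = 2*8 - (0)^2 = 16
Discriminant = (10)^2 - 4*16 = 36.0
Eigenvalues: lambda_1 = 2.0, lambda_2 = 8.0
The function is convex.

1


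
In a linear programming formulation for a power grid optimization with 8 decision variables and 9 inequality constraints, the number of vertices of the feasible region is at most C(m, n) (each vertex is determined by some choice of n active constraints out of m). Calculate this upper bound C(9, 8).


Each vertex corresponds to some choice of n active constraints out of m, so the number of vertices is at most C(m, n) = m! / (n!(m-n)!).
m = 9, n = 8
Numerator: 9 * 8 * 7 * 6 * 5 * 4 * 3 * 2
Denominator: 8! = 40320
C(9, 8) = 9


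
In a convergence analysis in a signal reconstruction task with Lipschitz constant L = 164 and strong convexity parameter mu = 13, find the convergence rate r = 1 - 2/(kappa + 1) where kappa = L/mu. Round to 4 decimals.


Step 1: Compute the condition number.
kappa = L/mu = 164/13 = 12.6154
Step 2: Compute the convergence rate.
r = 1 - 2/(kappa + 1) = 1 - 2*mu/(L + mu) = (L - mu)/(L + mu) = 151/177 = 0.8531


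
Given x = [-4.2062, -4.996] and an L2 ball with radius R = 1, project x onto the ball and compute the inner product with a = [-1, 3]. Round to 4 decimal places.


Step 1: Compute ||x|| (intermediates to 6 decimals).
||x|| = sqrt((-4.2062)^2 + (-4.996)^2) = 6.53086
Step 2: Project.
Since ||x|| > R, scale = R/||x|| = 1/6.53086 = 0.153119, proj(x) = scale * x
proj(x) = [-0.644049, -0.764983]
Step 3: Dot product.
a^T * proj(x) = -1*(-0.644049) + 3*(-0.764983) = -1.6509


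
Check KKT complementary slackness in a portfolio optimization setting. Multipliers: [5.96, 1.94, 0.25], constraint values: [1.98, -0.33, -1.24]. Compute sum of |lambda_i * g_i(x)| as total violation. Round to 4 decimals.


KKT complementary slackness check:
lambda_1 * g_1 = 5.96 * 1.98 = 11.8008
lambda_2 * g_2 = 1.94 * -0.33 = -0.6402
lambda_3 * g_3 = 0.25 * -1.24 = -0.31
Total violation = 11.8008 + 0.6402 + 0.31 = 12.751


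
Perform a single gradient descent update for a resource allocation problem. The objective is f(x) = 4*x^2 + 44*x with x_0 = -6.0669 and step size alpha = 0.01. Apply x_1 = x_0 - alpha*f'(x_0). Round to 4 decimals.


We compute the gradient at x_0 and apply the update.
f'(x) = 8*x + 44
f'(-6.0669) = 8*-6.0669 + 44 = -4.5352
x_1 = -6.0669 - 0.01*-4.5352 = -6.0215


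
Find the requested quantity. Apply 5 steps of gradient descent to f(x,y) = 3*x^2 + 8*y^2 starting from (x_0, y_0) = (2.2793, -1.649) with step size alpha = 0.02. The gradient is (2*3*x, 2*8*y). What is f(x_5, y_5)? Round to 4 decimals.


Gradient descent on f(x,y) = 3*x^2 + 8*y^2.
Starting point: (2.2793, -1.649), alpha = 0.02
Step 1: grad_x = 2*3*2.2793 = 13.6758, grad_y = 2*8*-1.649 = -26.384
  x_1 = 2.2793 - 0.02*13.6758 = 2.0058
  y_1 = -1.649 - 0.02*-26.384 = -1.1213
Step 2: grad_x = 2*3*2.0058 = 12.0347, grad_y = 2*8*-1.1213 = -17.9411
  x_2 = 2.0058 - 0.02*12.0347 = 1.7651
  y_2 = -1.1213 - 0.02*-17.9411 = -0.7625
Step 3: grad_x = 2*3*1.7651 = 10.5905, grad_y = 2*8*-0.7625 = -12.2
  x_3 = 1.7651 - 0.02*10.5905 = 1.5533
  y_3 = -0.7625 - 0.02*-12.2 = -0.5185
Step 4: grad_x = 2*3*1.5533 = 9.3197, grad_y = 2*8*-0.5185 = -8.296
  x_4 = 1.5533 - 0.02*9.3197 = 1.3669
  y_4 = -0.5185 - 0.02*-8.296 = -0.3526
Step 5: grad_x = 2*3*1.3669 = 8.2013, grad_y = 2*8*-0.3526 = -5.6413
  x_5 = 1.3669 - 0.02*8.2013 = 1.2029
  y_5 = -0.3526 - 0.02*-5.6413 = -0.2398
f(1.2029, -0.2398) = 3*1.2029^2 + 8*(-0.2398)^2 = 4.8005


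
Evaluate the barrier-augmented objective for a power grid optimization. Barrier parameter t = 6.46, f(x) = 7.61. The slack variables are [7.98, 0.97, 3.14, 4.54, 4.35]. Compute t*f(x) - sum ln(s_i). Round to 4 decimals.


Step 1: Compute log-barrier.
ln values: [2.0769, -0.0305, 1.1442, 1.5129, 1.4702]
phi = -(2.0769 - 0.0305 + 1.1442 + 1.5129 + 1.4702) = -6.1738
Step 2: Compute augmented objective.
t*f(x) = 6.46*7.61 = 49.1606
Total = 49.1606 - 6.1738 = 42.9868


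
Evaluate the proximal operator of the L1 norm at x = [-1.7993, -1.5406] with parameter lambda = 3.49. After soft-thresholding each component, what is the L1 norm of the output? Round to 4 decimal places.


Soft-thresholding with lambda = 3.49:
prox(-1.7993) = sign(-1.7993)*max(|-1.7993| - 3.49, 0) = 0.0
prox(-1.5406) = sign(-1.5406)*max(|-1.5406| - 3.49, 0) = 0.0
prox(x) = [0.0, 0.0]
||prox(x)||_1 = 0.0 + 0.0 = 0.0


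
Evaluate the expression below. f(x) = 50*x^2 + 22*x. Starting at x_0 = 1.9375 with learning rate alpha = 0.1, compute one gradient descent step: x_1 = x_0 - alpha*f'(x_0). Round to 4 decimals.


We compute the gradient at x_0 and apply the update.
f'(x) = 100*x + 22
f'(1.9375) = 100*1.9375 + 22 = 215.75
x_1 = 1.9375 - 0.1*215.75 = -19.6375


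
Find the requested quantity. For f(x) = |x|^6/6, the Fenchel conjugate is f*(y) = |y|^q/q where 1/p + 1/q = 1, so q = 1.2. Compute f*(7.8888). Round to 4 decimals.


The conjugate exponent q satisfies 1/p + 1/q = 1.
p = 6, so q = 6/(6 - 1) = 1.2
|y|^q = 7.8888^1.2 = 11.9238
f*(7.8888) = 11.9238 / 1.2 = 9.9365


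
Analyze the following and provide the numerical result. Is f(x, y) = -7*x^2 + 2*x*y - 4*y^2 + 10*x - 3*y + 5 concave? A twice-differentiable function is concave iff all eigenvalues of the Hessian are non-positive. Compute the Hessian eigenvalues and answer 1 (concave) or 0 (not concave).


The Hessian of f(x,y) = -7*x^2 + 2*x*y - 4*y^2 + 10*x - 3*y + 5 is:
H = [[-14, 2], [2, -8]]
Trace = -14 - 8 = -22
Determinant = -14*-8 - (2)^2 = 108
Discriminant = (-22)^2 - 4*108 = 52.0
Eigenvalues: lambda_1 = -14.6056, lambda_2 = -7.3944
The function is concave.

1


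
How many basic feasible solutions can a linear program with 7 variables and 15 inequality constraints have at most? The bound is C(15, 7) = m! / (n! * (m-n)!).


Each vertex corresponds to some choice of n active constraints out of m, so the number of vertices is at most C(m, n) = m! / (n!(m-n)!).
m = 15, n = 7
Numerator: 15 * 14 * 13 * 12 * 11 * 10 * 9
Denominator: 7! = 5040
C(15, 7) = 6435


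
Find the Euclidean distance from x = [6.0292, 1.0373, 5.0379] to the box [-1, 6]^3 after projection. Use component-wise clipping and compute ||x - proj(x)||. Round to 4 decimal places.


Project each component onto [-1, 6].
clip(6.0292) = 6.0, clip(1.0373) = 1.0373, clip(5.0379) = 5.0379
Projection = [6.0, 1.0373, 5.0379]
Squared diffs: [0.0009, 0.0, 0.0]
Distance = sqrt(0.0009) = 0.0292


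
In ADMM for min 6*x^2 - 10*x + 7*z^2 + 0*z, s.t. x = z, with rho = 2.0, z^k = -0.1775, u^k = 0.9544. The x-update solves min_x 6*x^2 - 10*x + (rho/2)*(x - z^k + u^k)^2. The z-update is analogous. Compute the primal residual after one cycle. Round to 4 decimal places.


ADMM iteration with rho = 2.0, z^k = -0.1775, u^k = 0.9544
Step 1: x-update.
Minimize 6*x^2 - 10*x + (2.0/2)*(x + 0.1775 + 0.9544)^2
FOC: (2*6 + 2.0)*x = 10 + 2.0*(-0.1775 - 0.9544)
x^{k+1} = 0.5526
Step 2: z-update.
Minimize 7*z^2 + 0*z + (2.0/2)*(0.5526 - z + 0.9544)^2
FOC: (2*7 + 2.0)*z = 0 + 2.0*(0.5526 + 0.9544)
z^{k+1} = 0.1884
Step 3: u-update.
u^{k+1} = 0.9544 + 0.5526 - 0.1884 = 1.3186
Step 4: Primal residual = |0.5526 - 0.1884| = 0.3642


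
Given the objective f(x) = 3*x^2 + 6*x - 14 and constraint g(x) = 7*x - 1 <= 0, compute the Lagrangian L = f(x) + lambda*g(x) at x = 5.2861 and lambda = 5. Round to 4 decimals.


Step 1: Evaluate f(x).
f(5.2861) = 3*5.2861^2 + 6*5.2861 - 14 = 101.5452
Step 2: Evaluate g(x).
g(5.2861) = 7*5.2861 - 1 = 36.0027
Step 3: Compute Lagrangian.
L = 101.5452 + 5*36.0027 = 281.5587


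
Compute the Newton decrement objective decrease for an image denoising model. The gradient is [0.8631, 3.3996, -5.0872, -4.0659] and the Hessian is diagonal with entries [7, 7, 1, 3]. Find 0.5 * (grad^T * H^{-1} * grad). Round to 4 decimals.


Step 1: H is diagonal, so H^(-1) * g = [0.1233, 0.4857, -5.0872, -1.3553].
Step 2: g^T H^(-1) g = sum_i g_i^2 / H_ii
  = (0.8631)^2/7 + (3.3996)^2/7 + (-5.0872)^2/1 + (-4.0659)^2/3
  = 0.1064 + 1.651 + 25.8796 + 5.5105 = 33.1476
Step 3: Objective decrease = 0.5 * g^T H^(-1) g = 16.5738


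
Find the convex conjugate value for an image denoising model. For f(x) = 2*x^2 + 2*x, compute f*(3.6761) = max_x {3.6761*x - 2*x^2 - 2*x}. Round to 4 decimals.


f*(y) = sup_x {y*x - a*x^2 - b*x} = sup_x {(y-b)*x - a*x^2}
FOC: (y - b) - 2a*x = 0 => x* = (y - b)/(2a)
x* = (3.6761 - 2)/(2*2) = 0.419
f*(3.6761) = (y-b)^2/(4a) = (3.6761 - 2)^2/(4*2)
= 2.8093/8 = 0.3512


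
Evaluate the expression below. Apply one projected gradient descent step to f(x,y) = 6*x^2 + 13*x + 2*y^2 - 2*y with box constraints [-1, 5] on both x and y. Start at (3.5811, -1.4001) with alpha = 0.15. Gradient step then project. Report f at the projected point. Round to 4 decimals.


Step 1: Compute gradient at (3.5811, -1.4001).
grad_x = 2*6*3.5811 + 13 = 55.9732
grad_y = 2*2*-1.4001 - 2 = -7.6004
Step 2: Gradient step.
x_raw = 3.5811 - 0.15*55.9732 = -4.8149
y_raw = -1.4001 - 0.15*-7.6004 = -0.26
Step 3: Project onto [-1, 5].
x_proj = clip(-4.8149) = -1.0
y_proj = clip(-0.26) = -0.26
Step 4: Evaluate f.
f(-1.0, -0.26) = -6.3447


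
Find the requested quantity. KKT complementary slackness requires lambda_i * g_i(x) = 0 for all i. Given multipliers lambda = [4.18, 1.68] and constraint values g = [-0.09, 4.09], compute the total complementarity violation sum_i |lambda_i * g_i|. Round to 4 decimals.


KKT complementary slackness check:
lambda_1 * g_1 = 4.18 * -0.09 = -0.3762
lambda_2 * g_2 = 1.68 * 4.09 = 6.8712
Total violation = 0.3762 + 6.8712 = 7.2474


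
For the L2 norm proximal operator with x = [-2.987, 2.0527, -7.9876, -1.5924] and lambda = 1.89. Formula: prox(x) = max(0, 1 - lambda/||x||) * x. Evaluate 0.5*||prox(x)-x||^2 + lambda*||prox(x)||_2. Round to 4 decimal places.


Step 1: Compute ||x||.
||x|| = 8.9148
Step 2: Compute scaling factor.
scale = max(0, 1 - 1.89/8.9148) = 0.788
Step 3: prox(x) = [-2.3537, 1.6175, -6.2942, -1.2548]
||prox(x)|| = 7.0248
Step 4: Proximal objective.
0.5*||prox-x||^2 = 1.7861
lambda*||prox|| = 13.2769
Total = 15.0629


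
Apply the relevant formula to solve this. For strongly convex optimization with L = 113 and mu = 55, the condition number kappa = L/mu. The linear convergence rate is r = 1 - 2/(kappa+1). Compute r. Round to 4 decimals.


Step 1: Compute the condition number.
kappa = L/mu = 113/55 = 2.0545
Step 2: Compute the convergence rate.
r = 1 - 2/(kappa + 1) = 1 - 2*mu/(L + mu) = (L - mu)/(L + mu) = 58/168 = 0.3452


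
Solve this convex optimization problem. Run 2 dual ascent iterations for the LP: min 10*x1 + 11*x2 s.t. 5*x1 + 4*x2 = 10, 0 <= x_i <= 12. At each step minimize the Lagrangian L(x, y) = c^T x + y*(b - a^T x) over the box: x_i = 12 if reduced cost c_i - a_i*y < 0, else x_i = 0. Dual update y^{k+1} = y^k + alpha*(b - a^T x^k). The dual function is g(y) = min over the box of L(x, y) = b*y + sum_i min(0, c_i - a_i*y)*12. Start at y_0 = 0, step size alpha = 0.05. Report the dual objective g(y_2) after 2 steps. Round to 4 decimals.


Dual ascent for LP: min 10*x1 + 11*x2, 5*x1 + 4*x2 = 10, 0 <= x_i <= 12
Step 1: y^k = 0.0, reduced costs: (10.0, 11.0)
  x^k = (0.0, 0.0), subgradient = b - a^T x = 10.0
  y^{k+1} = 0.0 + 0.05*10.0 = 0.5
Step 2: y^k = 0.5, reduced costs: (7.5, 9.0)
  x^k = (0.0, 0.0), subgradient = b - a^T x = 10.0
  y^{k+1} = 0.5 + 0.05*10.0 = 1.0
Dual objective at y_2 = 1.0: reduced costs (5.0, 7.0), box minimizer x = (0.0, 0.0)
g(y_2) = b*y + (c1 - a1*y)*x1 + (c2 - a2*y)*x2 = 10*1.0 + 5.0*0.0 + 7.0*0.0 = 10.0 + 0.0 + 0.0 = 10.0


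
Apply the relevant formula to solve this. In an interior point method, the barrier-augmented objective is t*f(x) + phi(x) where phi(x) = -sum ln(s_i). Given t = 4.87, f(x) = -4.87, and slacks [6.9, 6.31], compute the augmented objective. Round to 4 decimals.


Step 1: Compute log-barrier.
ln values: [1.9315, 1.8421]
phi = -(1.9315 + 1.8421) = -3.7737
Step 2: Compute augmented objective.
t*f(x) = 4.87*-4.87 = -23.7169
Total = -23.7169 - 3.7737 = -27.4906


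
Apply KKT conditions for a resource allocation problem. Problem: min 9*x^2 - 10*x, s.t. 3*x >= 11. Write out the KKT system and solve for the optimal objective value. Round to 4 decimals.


Step 1: Try lambda = 0 (constraint inactive).
x_unc = 10/(2*9) = 0.5556
Check: 3*0.5556 = 1.6668 < 11 -- violated!
Step 2: Constraint must be active: 3*x = 11
x* = 11/3 = 3.6667 (rounded; the exact value 11/3 is used below)
lambda = (2*9*(11/3) - 10)/3 = 18.6667
Step 3: Compute optimal value.
f(x*) = 9*(11/3)^2 - 10*(11/3) = 84.3333


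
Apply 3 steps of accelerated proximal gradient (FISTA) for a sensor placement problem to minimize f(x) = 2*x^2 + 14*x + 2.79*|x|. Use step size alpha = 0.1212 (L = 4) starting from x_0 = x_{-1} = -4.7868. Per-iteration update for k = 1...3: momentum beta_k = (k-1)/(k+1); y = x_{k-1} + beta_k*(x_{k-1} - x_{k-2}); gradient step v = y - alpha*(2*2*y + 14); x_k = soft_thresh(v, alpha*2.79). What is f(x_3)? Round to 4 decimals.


FISTA on f(x) = 2*x^2 + 14*x + 2.79*|x|
L = 4, alpha = 0.1212
Iteration 1: beta = 0.0, y = -4.7868 + 0.0*(-4.7868 + 4.7868) = -4.7868
  grad(y) = -5.1472, v = y - alpha*grad = -4.163
  prox(v) = soft_thresh(-4.163, 0.3381) = -3.8248
Iteration 2: beta = 0.3333, y = -3.8248 + 0.3333*(-3.8248 + 4.7868) = -3.5041
  grad(y) = -0.0166, v = y - alpha*grad = -3.5021
  prox(v) = soft_thresh(-3.5021, 0.3381) = -3.164
Iteration 3: beta = 0.5, y = -3.164 + 0.5*(-3.164 + 3.8248) = -2.8336
  grad(y) = 2.6657, v = y - alpha*grad = -3.1567
  prox(v) = soft_thresh(-3.1567, 0.3381) = -2.8185
f(x_3) = 2*(-2.8185)^2 + 14*(-2.8185) + 2.79*|-2.8185| = -15.7075


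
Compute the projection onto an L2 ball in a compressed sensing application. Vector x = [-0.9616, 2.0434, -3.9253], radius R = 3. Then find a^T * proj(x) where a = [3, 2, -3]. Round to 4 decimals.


Step 1: Compute ||x|| (intermediates to 6 decimals).
||x|| = sqrt((-0.9616)^2 + 2.0434^2 + (-3.9253)^2) = 4.528591
Step 2: Project.
Since ||x|| > R, scale = R/||x|| = 3/4.528591 = 0.662458, proj(x) = scale * x
proj(x) = [-0.63702, 1.353667, -2.600346]
Step 3: Dot product.
a^T * proj(x) = 3*(-0.63702) + 2*1.353667 - 3*(-2.600346) = 8.5973


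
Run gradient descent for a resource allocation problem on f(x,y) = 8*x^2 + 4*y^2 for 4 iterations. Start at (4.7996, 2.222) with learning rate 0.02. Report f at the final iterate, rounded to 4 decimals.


Gradient descent on f(x,y) = 8*x^2 + 4*y^2.
Starting point: (4.7996, 2.222), alpha = 0.02
Step 1: grad_x = 2*8*4.7996 = 76.7936, grad_y = 2*4*2.222 = 17.776
  x_1 = 4.7996 - 0.02*76.7936 = 3.2637
  y_1 = 2.222 - 0.02*17.776 = 1.8665
Step 2: grad_x = 2*8*3.2637 = 52.2196, grad_y = 2*4*1.8665 = 14.9318
  x_2 = 3.2637 - 0.02*52.2196 = 2.2193
  y_2 = 1.8665 - 0.02*14.9318 = 1.5678
Step 3: grad_x = 2*8*2.2193 = 35.5094, grad_y = 2*4*1.5678 = 12.5427
  x_3 = 2.2193 - 0.02*35.5094 = 1.5091
  y_3 = 1.5678 - 0.02*12.5427 = 1.317
Step 4: grad_x = 2*8*1.5091 = 24.1464, grad_y = 2*4*1.317 = 10.5359
  x_4 = 1.5091 - 0.02*24.1464 = 1.0262
  y_4 = 1.317 - 0.02*10.5359 = 1.1063
f(1.0262, 1.1063) = 8*1.0262^2 + 4*1.1063^2 = 13.3204


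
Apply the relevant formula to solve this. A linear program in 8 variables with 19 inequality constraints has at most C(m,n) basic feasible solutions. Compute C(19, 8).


Each vertex corresponds to some choice of n active constraints out of m, so the number of vertices is at most C(m, n) = m! / (n!(m-n)!).
m = 19, n = 8
Numerator: 19 * 18 * 17 * 16 * 15 * 14 * 13 * 12
Denominator: 8! = 40320
C(19, 8) = 75582


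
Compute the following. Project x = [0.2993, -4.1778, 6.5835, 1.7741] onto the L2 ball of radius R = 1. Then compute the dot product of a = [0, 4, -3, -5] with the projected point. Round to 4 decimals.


Step 1: Compute ||x|| (intermediates to 6 decimals).
||x|| = sqrt(0.2993^2 + (-4.1778)^2 + 6.5835^2 + 1.7741^2) = 8.002093
Step 2: Project.
Since ||x|| > R, scale = R/||x|| = 1/8.002093 = 0.124967, proj(x) = scale * x
proj(x) = [0.037403, -0.522087, 0.82272, 0.221704]
Step 3: Dot product.
a^T * proj(x) = 0*0.037403 + 4*(-0.522087) - 3*0.82272 - 5*0.221704 = -5.665


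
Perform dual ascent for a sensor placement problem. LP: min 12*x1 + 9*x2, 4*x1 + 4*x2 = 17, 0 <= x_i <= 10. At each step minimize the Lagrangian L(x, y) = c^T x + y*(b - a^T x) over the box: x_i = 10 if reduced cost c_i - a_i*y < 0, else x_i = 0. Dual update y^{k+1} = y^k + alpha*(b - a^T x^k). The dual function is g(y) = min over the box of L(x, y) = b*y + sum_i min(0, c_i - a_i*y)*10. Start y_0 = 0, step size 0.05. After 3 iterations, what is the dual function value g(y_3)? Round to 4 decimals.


Dual ascent for LP: min 12*x1 + 9*x2, 4*x1 + 4*x2 = 17, 0 <= x_i <= 10
Step 1: y^k = 0.0, reduced costs: (12.0, 9.0)
  x^k = (0.0, 0.0), subgradient = b - a^T x = 17.0
  y^{k+1} = 0.0 + 0.05*17.0 = 0.85
Step 2: y^k = 0.85, reduced costs: (8.6, 5.6)
  x^k = (0.0, 0.0), subgradient = b - a^T x = 17.0
  y^{k+1} = 0.85 + 0.05*17.0 = 1.7
Step 3: y^k = 1.7, reduced costs: (5.2, 2.2)
  x^k = (0.0, 0.0), subgradient = b - a^T x = 17.0
  y^{k+1} = 1.7 + 0.05*17.0 = 2.55
Dual objective at y_3 = 2.55: reduced costs (1.8, -1.2), box minimizer x = (0.0, 10.0)
g(y_3) = b*y + (c1 - a1*y)*x1 + (c2 - a2*y)*x2 = 17*2.55 + 1.8*0.0 + (-1.2)*10.0 = 43.35 + 0.0 - 12.0 = 31.35


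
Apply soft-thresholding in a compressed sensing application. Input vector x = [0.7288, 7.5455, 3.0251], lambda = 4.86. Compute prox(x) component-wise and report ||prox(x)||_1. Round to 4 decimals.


Soft-thresholding with lambda = 4.86:
prox(0.7288) = sign(0.7288)*max(|0.7288| - 4.86, 0) = 0.0
prox(7.5455) = sign(7.5455)*max(|7.5455| - 4.86, 0) = 2.6855
prox(3.0251) = sign(3.0251)*max(|3.0251| - 4.86, 0) = 0.0
prox(x) = [0.0, 2.6855, 0.0]
||prox(x)||_1 = 0.0 + 2.6855 + 0.0 = 2.6855


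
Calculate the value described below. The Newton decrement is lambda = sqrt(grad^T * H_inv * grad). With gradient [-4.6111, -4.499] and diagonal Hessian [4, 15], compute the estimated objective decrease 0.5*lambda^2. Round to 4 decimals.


Step 1: H is diagonal, so H^(-1) * g = [-1.1528, -0.2999].
Step 2: g^T H^(-1) g = sum_i g_i^2 / H_ii
  = (-4.6111)^2/4 + (-4.499)^2/15
  = 5.3156 + 1.3494 = 6.665
Step 3: Objective decrease = 0.5 * g^T H^(-1) g = 3.3325


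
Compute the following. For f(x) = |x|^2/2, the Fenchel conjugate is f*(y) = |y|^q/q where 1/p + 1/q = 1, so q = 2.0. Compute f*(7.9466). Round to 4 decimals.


The conjugate exponent q satisfies 1/p + 1/q = 1.
p = 2, so q = 2/(2 - 1) = 2.0
|y|^q = 7.9466^2.0 = 63.1485
f*(7.9466) = 63.1485 / 2.0 = 31.5742


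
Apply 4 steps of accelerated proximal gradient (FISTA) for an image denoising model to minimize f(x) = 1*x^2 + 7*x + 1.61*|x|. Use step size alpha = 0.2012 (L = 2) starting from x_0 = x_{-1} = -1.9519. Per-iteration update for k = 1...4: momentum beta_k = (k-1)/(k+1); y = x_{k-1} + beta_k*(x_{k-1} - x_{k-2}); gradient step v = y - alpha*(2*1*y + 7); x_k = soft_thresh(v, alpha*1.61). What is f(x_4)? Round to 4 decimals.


FISTA on f(x) = 1*x^2 + 7*x + 1.61*|x|
L = 2, alpha = 0.2012
Iteration 1: beta = 0.0, y = -1.9519 + 0.0*(-1.9519 + 1.9519) = -1.9519
  grad(y) = 3.0962, v = y - alpha*grad = -2.5749
  prox(v) = soft_thresh(-2.5749, 0.3239) = -2.2509
Iteration 2: beta = 0.3333, y = -2.2509 + 0.3333*(-2.2509 + 1.9519) = -2.3506
  grad(y) = 2.2988, v = y - alpha*grad = -2.8131
  prox(v) = soft_thresh(-2.8131, 0.3239) = -2.4892
Iteration 3: beta = 0.5, y = -2.4892 + 0.5*(-2.4892 + 2.2509) = -2.6083
  grad(y) = 1.7834, v = y - alpha*grad = -2.9671
  prox(v) = soft_thresh(-2.9671, 0.3239) = -2.6432
Iteration 4: beta = 0.6, y = -2.6432 + 0.6*(-2.6432 + 2.4892) = -2.7356
  grad(y) = 1.5288, v = y - alpha*grad = -3.0432
  prox(v) = soft_thresh(-3.0432, 0.3239) = -2.7193
f(x_4) = 1*(-2.7193)^2 + 7*(-2.7193) + 1.61*|-2.7193| = -7.2624


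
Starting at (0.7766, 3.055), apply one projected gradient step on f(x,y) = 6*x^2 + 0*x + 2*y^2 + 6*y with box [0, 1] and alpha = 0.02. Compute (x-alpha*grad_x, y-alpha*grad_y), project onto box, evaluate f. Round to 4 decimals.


Step 1: Compute gradient at (0.7766, 3.055).
grad_x = 2*6*0.7766 + 0 = 9.3192
grad_y = 2*2*3.055 + 6 = 18.22
Step 2: Gradient step.
x_raw = 0.7766 - 0.02*9.3192 = 0.5902
y_raw = 3.055 - 0.02*18.22 = 2.6906
Step 3: Project onto [0, 1].
x_proj = clip(0.5902) = 0.5902
y_proj = clip(2.6906) = 1.0
Step 4: Evaluate f.
f(0.5902, 1.0) = 10.0901
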